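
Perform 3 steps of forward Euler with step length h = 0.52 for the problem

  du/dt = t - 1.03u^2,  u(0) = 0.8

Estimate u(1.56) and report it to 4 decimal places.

0.9534

Euler: u_{n+1} = u_n + h·f(t_n, u_n).
t=0.000000, u=0.800000: f=-0.659200 → u ← 0.800000 + 0.52·(-0.659200) = 0.457216
t=0.520000, u=0.457216: f=0.304682 → u ← 0.457216 + 0.52·0.304682 = 0.615651
t=1.040000, u=0.615651: f=0.649603 → u ← 0.615651 + 0.52·0.649603 = 0.953444
u(1.56) ≈ 0.9534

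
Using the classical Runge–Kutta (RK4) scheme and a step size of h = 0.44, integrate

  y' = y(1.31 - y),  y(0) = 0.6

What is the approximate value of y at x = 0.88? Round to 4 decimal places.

0.9536

RK4: k1 = f(x_n, y_n); k2 = f(x_n + h/2, y_n + (h/2)·k1); k3 = f(x_n + h/2, y_n + (h/2)·k2); k4 = f(x_n + h, y_n + h·k3); y_{n+1} = y_n + (h/6)·(k1 + 2k2 + 2k3 + k4).
x=0.000000, y=0.600000:
  k1 = f(0.000000, 0.600000) = 0.426000
  k2 = f(0.220000, 0.693720) = 0.427526
  k3 = f(0.220000, 0.694056) = 0.427500
  k4 = f(0.440000, 0.788100) = 0.411309
  y ← 0.600000 + (0.44/6)·(k1 + 2k2 + 2k3 + k4) = 0.786806
x=0.440000, y=0.786806:
  k1 = f(0.440000, 0.786806) = 0.411652
  k2 = f(0.660000, 0.877370) = 0.379577
  k3 = f(0.660000, 0.870313) = 0.382665
  k4 = f(0.880000, 0.955179) = 0.338918
  y ← 0.786806 + (0.44/6)·(k1 + 2k2 + 2k3 + k4) = 0.953644
y(0.88) ≈ 0.9536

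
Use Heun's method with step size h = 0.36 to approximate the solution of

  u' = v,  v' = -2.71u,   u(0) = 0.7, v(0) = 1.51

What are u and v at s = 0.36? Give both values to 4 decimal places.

1.1207, 0.5619

Heun on (u,v): k1 = f(s_n, state_n); k2 = f(s_n + h, state_n + h·k1); state_{n+1} = state_n + (h/2)·(k1 + k2).
0.000000: (0.700000, 1.510000)
  k1 = (1.510000, -1.897000)
  predictor → (1.243600, 0.827080)
  k2 = (0.827080, -3.370156)
  → (1.120674, 0.561912)
(u(0.36), v(0.36)) ≈ (1.1207, 0.5619)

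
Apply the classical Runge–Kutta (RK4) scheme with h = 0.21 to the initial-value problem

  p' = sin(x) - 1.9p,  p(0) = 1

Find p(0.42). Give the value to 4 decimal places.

RK4: k1 = f(x_n, p_n); k2 = f(x_n + h/2, p_n + (h/2)·k1); k3 = f(x_n + h/2, p_n + (h/2)·k2); k4 = f(x_n + h, p_n + h·k3); p_{n+1} = p_n + (h/6)·(k1 + 2k2 + 2k3 + k4).
x=0.000000, p=1.000000:
  k1 = f(0.000000, 1.000000) = -1.900000
  k2 = f(0.105000, 0.800500) = -1.416143
  k3 = f(0.105000, 0.851305) = -1.512672
  k4 = f(0.210000, 0.682339) = -1.087984
  p ← 1.000000 + (0.21/6)·(k1 + 2k2 + 2k3 + k4) = 0.690404
x=0.210000, p=0.690404:
  k1 = f(0.210000, 0.690404) = -1.103307
  k2 = f(0.315000, 0.574556) = -0.781840
  k3 = f(0.315000, 0.608310) = -0.845973
  k4 = f(0.420000, 0.512749) = -0.566463
  p ← 0.690404 + (0.21/6)·(k1 + 2k2 + 2k3 + k4) = 0.518015
p(0.42) ≈ 0.5180

0.5180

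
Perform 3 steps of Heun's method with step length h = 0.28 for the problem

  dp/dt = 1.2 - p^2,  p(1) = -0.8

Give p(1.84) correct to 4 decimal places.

Heun: k1 = f(t_n, p_n); k2 = f(t_n + h, p_n + h·k1); p_{n+1} = p_n + (h/2)·(k1 + k2).
t=1.000000, p=-0.800000:
  k1 = f(1.000000, -0.800000) = 0.560000
  k2 = f(1.280000, -0.643200) = 0.786294
  p ← -0.800000 + (0.28/2)·(0.560000 + 0.786294) = -0.611519
t=1.280000, p=-0.611519:
  k1 = f(1.280000, -0.611519) = 0.826045
  k2 = f(1.560000, -0.380226) = 1.055428
  p ← -0.611519 + (0.28/2)·(0.826045 + 1.055428) = -0.348113
t=1.560000, p=-0.348113:
  k1 = f(1.560000, -0.348113) = 1.078818
  k2 = f(1.840000, -0.046044) = 1.197880
  p ← -0.348113 + (0.28/2)·(1.078818 + 1.197880) = -0.029375
p(1.84) ≈ -0.0294

-0.0294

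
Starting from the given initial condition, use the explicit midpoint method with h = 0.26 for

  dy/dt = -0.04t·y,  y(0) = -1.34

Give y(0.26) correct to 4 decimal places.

-1.3382

Midpoint: k1 = f(t_n, y_n); k2 = f(t_n + h/2, y_n + (h/2)·k1); y_{n+1} = y_n + h·k2.
t=0.000000, y=-1.340000:
  k1 = f(0.000000, -1.340000) = 0.000000
  k2 = f(0.130000, -1.340000) = 0.006968
  y ← -1.340000 + 0.26·0.006968 = -1.338188
y(0.26) ≈ -1.3382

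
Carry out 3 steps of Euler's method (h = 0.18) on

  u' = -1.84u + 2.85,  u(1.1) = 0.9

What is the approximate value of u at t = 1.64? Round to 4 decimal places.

Euler: u_{n+1} = u_n + h·f(t_n, u_n).
t=1.100000, u=0.900000: f=1.194000 → u ← 0.900000 + 0.18·1.194000 = 1.114920
t=1.280000, u=1.114920: f=0.798547 → u ← 1.114920 + 0.18·0.798547 = 1.258658
t=1.460000, u=1.258658: f=0.534068 → u ← 1.258658 + 0.18·0.534068 = 1.354791
u(1.64) ≈ 1.3548

1.3548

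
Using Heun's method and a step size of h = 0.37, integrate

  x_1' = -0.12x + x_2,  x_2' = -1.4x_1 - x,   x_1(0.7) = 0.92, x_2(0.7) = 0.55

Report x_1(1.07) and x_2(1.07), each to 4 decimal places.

Heun on (x_1,x_2): k1 = f(x_n, state_n); k2 = f(x_n + h, state_n + h·k1); state_{n+1} = state_n + (h/2)·(k1 + k2).
0.700000: (0.920000, 0.550000)
  k1 = (0.466000, -1.988000)
  predictor → (1.092420, -0.185560)
  k2 = (-0.313960, -2.599388)
  → (0.948127, -0.298667)
(x_1(1.07), x_2(1.07)) ≈ (0.9481, -0.2987)

0.9481, -0.2987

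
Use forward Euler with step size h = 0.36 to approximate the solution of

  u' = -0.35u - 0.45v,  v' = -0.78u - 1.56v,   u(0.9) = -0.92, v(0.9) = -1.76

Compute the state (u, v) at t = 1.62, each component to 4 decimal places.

-0.3704, -0.0793

Euler on (u,v): u_{n+1} = u_n + h·u', v_{n+1} = v_n + h·v'.
0.900000: (-0.920000, -1.760000); f=(1.114000, 3.463200) → (-0.518960, -0.513248)
1.260000: (-0.518960, -0.513248); f=(0.412598, 1.205456) → (-0.370425, -0.079284)
(u(1.62), v(1.62)) ≈ (-0.3704, -0.0793)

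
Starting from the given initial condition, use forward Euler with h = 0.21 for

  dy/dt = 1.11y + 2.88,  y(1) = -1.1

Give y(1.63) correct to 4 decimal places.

0.2077

Euler: y_{n+1} = y_n + h·f(t_n, y_n).
t=1.000000, y=-1.100000: f=1.659000 → y ← -1.100000 + 0.21·1.659000 = -0.751610
t=1.210000, y=-0.751610: f=2.045713 → y ← -0.751610 + 0.21·2.045713 = -0.322010
t=1.420000, y=-0.322010: f=2.522569 → y ← -0.322010 + 0.21·2.522569 = 0.207729
y(1.63) ≈ 0.2077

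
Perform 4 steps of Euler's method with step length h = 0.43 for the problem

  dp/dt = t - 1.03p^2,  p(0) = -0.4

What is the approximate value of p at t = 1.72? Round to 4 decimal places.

0.4722

Euler: p_{n+1} = p_n + h·f(t_n, p_n).
t=0.000000, p=-0.400000: f=-0.164800 → p ← -0.400000 + 0.43·(-0.164800) = -0.470864
t=0.430000, p=-0.470864: f=0.201636 → p ← -0.470864 + 0.43·0.201636 = -0.384161
t=0.860000, p=-0.384161: f=0.707993 → p ← -0.384161 + 0.43·0.707993 = -0.079724
t=1.290000, p=-0.079724: f=1.283453 → p ← -0.079724 + 0.43·1.283453 = 0.472161
p(1.72) ≈ 0.4722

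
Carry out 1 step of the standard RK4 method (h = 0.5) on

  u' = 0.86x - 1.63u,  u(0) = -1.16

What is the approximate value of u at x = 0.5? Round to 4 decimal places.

RK4: k1 = f(x_n, u_n); k2 = f(x_n + h/2, u_n + (h/2)·k1); k3 = f(x_n + h/2, u_n + (h/2)·k2); k4 = f(x_n + h, u_n + h·k3); u_{n+1} = u_n + (h/6)·(k1 + 2k2 + 2k3 + k4).
x=0.000000, u=-1.160000:
  k1 = f(0.000000, -1.160000) = 1.890800
  k2 = f(0.250000, -0.687300) = 1.335299
  k3 = f(0.250000, -0.826175) = 1.561666
  k4 = f(0.500000, -0.379167) = 1.048042
  u ← -1.160000 + (0.5/6)·(k1 + 2k2 + 2k3 + k4) = -0.432269
u(0.5) ≈ -0.4323

-0.4323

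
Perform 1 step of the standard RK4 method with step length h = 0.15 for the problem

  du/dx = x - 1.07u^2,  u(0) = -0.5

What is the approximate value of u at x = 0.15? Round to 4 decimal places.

RK4: k1 = f(x_n, u_n); k2 = f(x_n + h/2, u_n + (h/2)·k1); k3 = f(x_n + h/2, u_n + (h/2)·k2); k4 = f(x_n + h, u_n + h·k3); u_{n+1} = u_n + (h/6)·(k1 + 2k2 + 2k3 + k4).
x=0.000000, u=-0.500000:
  k1 = f(0.000000, -0.500000) = -0.267500
  k2 = f(0.075000, -0.520062) = -0.214398
  k3 = f(0.075000, -0.516080) = -0.209982
  k4 = f(0.150000, -0.531497) = -0.152264
  u ← -0.500000 + (0.15/6)·(k1 + 2k2 + 2k3 + k4) = -0.531713
u(0.15) ≈ -0.5317

-0.5317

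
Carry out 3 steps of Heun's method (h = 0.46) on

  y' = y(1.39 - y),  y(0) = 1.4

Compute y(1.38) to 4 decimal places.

1.3918

Heun: k1 = f(x_n, y_n); k2 = f(x_n + h, y_n + h·k1); y_{n+1} = y_n + (h/2)·(k1 + k2).
x=0.000000, y=1.400000:
  k1 = f(0.000000, 1.400000) = -0.014000
  k2 = f(0.460000, 1.393560) = -0.004961
  y ← 1.400000 + (0.46/2)·(-0.014000 + (-0.004961)) = 1.395639
x=0.460000, y=1.395639:
  k1 = f(0.460000, 1.395639) = -0.007870
  k2 = f(0.920000, 1.392019) = -0.002810
  y ← 1.395639 + (0.46/2)·(-0.007870 + (-0.002810)) = 1.393183
x=0.920000, y=1.393183:
  k1 = f(0.920000, 1.393183) = -0.004434
  k2 = f(1.380000, 1.391143) = -0.001590
  y ← 1.393183 + (0.46/2)·(-0.004434 + (-0.001590)) = 1.391797
y(1.38) ≈ 1.3918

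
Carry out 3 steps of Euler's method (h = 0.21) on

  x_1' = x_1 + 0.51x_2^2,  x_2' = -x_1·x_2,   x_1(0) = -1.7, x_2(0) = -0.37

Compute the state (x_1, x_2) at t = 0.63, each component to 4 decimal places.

Euler on (x_1,x_2): x_1_{n+1} = x_1_n + h·x_1', x_2_{n+1} = x_2_n + h·x_2'.
0.000000: (-1.700000, -0.370000); f=(-1.630181, -0.629000) → (-2.042338, -0.502090)
0.210000: (-2.042338, -0.502090); f=(-1.913770, -1.025437) → (-2.444230, -0.717432)
0.420000: (-2.444230, -0.717432); f=(-2.181728, -1.753568) → (-2.902393, -1.085681)
(x_1(0.63), x_2(0.63)) ≈ (-2.9024, -1.0857)

-2.9024, -1.0857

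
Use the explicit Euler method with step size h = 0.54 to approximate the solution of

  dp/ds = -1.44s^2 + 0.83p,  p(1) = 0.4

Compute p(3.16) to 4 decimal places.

Euler: p_{n+1} = p_n + h·f(s_n, p_n).
s=1.000000, p=0.400000: f=-1.108000 → p ← 0.400000 + 0.54·(-1.108000) = -0.198320
s=1.540000, p=-0.198320: f=-3.579710 → p ← -0.198320 + 0.54·(-3.579710) = -2.131363
s=2.080000, p=-2.131363: f=-7.999047 → p ← -2.131363 + 0.54·(-7.999047) = -6.450849
s=2.620000, p=-6.450849: f=-15.238941 → p ← -6.450849 + 0.54·(-15.238941) = -14.679877
p(3.16) ≈ -14.6799

-14.6799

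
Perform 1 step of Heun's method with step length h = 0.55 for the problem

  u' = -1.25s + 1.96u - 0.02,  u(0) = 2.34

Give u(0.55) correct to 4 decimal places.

6.0162

Heun: k1 = f(s_n, u_n); k2 = f(s_n + h, u_n + h·k1); u_{n+1} = u_n + (h/2)·(k1 + k2).
s=0.000000, u=2.340000:
  k1 = f(0.000000, 2.340000) = 4.566400
  k2 = f(0.550000, 4.851520) = 8.801479
  u ← 2.340000 + (0.55/2)·(4.566400 + 8.801479) = 6.016167
u(0.55) ≈ 6.0162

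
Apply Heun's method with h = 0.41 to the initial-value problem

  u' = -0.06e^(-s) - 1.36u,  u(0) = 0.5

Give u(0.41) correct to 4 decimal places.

Heun: k1 = f(s_n, u_n); k2 = f(s_n + h, u_n + h·k1); u_{n+1} = u_n + (h/2)·(k1 + k2).
s=0.000000, u=0.500000:
  k1 = f(0.000000, 0.500000) = -0.740000
  k2 = f(0.410000, 0.196600) = -0.307195
  u ← 0.500000 + (0.41/2)·(-0.740000 + (-0.307195)) = 0.285325
u(0.41) ≈ 0.2853

0.2853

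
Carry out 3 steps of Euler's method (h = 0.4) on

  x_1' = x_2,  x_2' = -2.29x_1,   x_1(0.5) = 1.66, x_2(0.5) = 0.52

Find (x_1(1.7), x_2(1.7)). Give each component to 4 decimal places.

Euler on (x_1,x_2): x_1_{n+1} = x_1_n + h·x_1', x_2_{n+1} = x_2_n + h·x_2'.
0.500000: (1.660000, 0.520000); f=(0.520000, -3.801400) → (1.868000, -1.000560)
0.900000: (1.868000, -1.000560); f=(-1.000560, -4.277720) → (1.467776, -2.711648)
1.300000: (1.467776, -2.711648); f=(-2.711648, -3.361207) → (0.383117, -4.056131)
(x_1(1.7), x_2(1.7)) ≈ (0.3831, -4.0561)

0.3831, -4.0561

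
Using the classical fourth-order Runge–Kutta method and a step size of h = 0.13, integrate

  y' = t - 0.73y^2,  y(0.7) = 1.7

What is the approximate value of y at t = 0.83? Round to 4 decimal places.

1.5503

RK4: k1 = f(t_n, y_n); k2 = f(t_n + h/2, y_n + (h/2)·k1); k3 = f(t_n + h/2, y_n + (h/2)·k2); k4 = f(t_n + h, y_n + h·k3); y_{n+1} = y_n + (h/6)·(k1 + 2k2 + 2k3 + k4).
t=0.700000, y=1.700000:
  k1 = f(0.700000, 1.700000) = -1.409700
  k2 = f(0.765000, 1.608370) = -1.123402
  k3 = f(0.765000, 1.626979) = -1.167354
  k4 = f(0.830000, 1.548244) = -0.919853
  y ← 1.700000 + (0.13/6)·(k1 + 2k2 + 2k3 + k4) = 1.550260
y(0.83) ≈ 1.5503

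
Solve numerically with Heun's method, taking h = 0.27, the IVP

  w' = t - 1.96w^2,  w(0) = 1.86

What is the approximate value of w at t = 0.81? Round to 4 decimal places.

0.6926

Heun: k1 = f(t_n, w_n); k2 = f(t_n + h, w_n + h·k1); w_{n+1} = w_n + (h/2)·(k1 + k2).
t=0.000000, w=1.860000:
  k1 = f(0.000000, 1.860000) = -6.780816
  k2 = f(0.270000, 0.029180) = 0.268331
  w ← 1.860000 + (0.27/2)·(-6.780816 + 0.268331) = 0.980815
t=0.270000, w=0.980815:
  k1 = f(0.270000, 0.980815) = -1.615514
  k2 = f(0.540000, 0.544626) = -0.041369
  w ← 0.980815 + (0.27/2)·(-1.615514 + (-0.041369)) = 0.757135
t=0.540000, w=0.757135:
  k1 = f(0.540000, 0.757135) = -0.583577
  k2 = f(0.810000, 0.599569) = 0.105413
  w ← 0.757135 + (0.27/2)·(-0.583577 + 0.105413) = 0.692583
w(0.81) ≈ 0.6926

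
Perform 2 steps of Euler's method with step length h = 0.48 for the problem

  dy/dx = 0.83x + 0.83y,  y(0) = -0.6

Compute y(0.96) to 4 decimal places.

Euler: y_{n+1} = y_n + h·f(x_n, y_n).
x=0.000000, y=-0.600000: f=-0.498000 → y ← -0.600000 + 0.48·(-0.498000) = -0.839040
x=0.480000, y=-0.839040: f=-0.298003 → y ← -0.839040 + 0.48·(-0.298003) = -0.982082
y(0.96) ≈ -0.9821

-0.9821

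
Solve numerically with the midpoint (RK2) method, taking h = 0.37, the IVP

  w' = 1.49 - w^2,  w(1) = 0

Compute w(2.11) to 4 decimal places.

Midpoint: k1 = f(t_n, w_n); k2 = f(t_n + h/2, w_n + (h/2)·k1); w_{n+1} = w_n + h·k2.
t=1.000000, w=0.000000:
  k1 = f(1.000000, 0.000000) = 1.490000
  k2 = f(1.185000, 0.275650) = 1.414017
  w ← 0.000000 + 0.37·1.414017 = 0.523186
t=1.370000, w=0.523186:
  k1 = f(1.370000, 0.523186) = 1.216276
  k2 = f(1.555000, 0.748197) = 0.930201
  w ← 0.523186 + 0.37·0.930201 = 0.867361
t=1.740000, w=0.867361:
  k1 = f(1.740000, 0.867361) = 0.737686
  k2 = f(1.925000, 1.003832) = 0.482320
  w ← 0.867361 + 0.37·0.482320 = 1.045819
w(2.11) ≈ 1.0458

1.0458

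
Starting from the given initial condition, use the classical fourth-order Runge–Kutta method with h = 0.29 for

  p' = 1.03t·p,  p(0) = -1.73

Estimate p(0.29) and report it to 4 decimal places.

-1.8066

RK4: k1 = f(t_n, p_n); k2 = f(t_n + h/2, p_n + (h/2)·k1); k3 = f(t_n + h/2, p_n + (h/2)·k2); k4 = f(t_n + h, p_n + h·k3); p_{n+1} = p_n + (h/6)·(k1 + 2k2 + 2k3 + k4).
t=0.000000, p=-1.730000:
  k1 = f(0.000000, -1.730000) = 0.000000
  k2 = f(0.145000, -1.730000) = -0.258375
  k3 = f(0.145000, -1.767464) = -0.263971
  k4 = f(0.290000, -1.806552) = -0.539617
  p ← -1.730000 + (0.29/6)·(k1 + 2k2 + 2k3 + k4) = -1.806575
p(0.29) ≈ -1.8066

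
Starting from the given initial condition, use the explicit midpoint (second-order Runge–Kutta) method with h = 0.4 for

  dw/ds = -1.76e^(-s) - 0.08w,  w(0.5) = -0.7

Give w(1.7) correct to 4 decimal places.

-1.3340

Midpoint: k1 = f(s_n, w_n); k2 = f(s_n + h/2, w_n + (h/2)·k1); w_{n+1} = w_n + h·k2.
s=0.500000, w=-0.700000:
  k1 = f(0.500000, -0.700000) = -1.011494
  k2 = f(0.700000, -0.902299) = -0.801806
  w ← -0.700000 + 0.4·(-0.801806) = -1.020722
s=0.900000, w=-1.020722:
  k1 = f(0.900000, -1.020722) = -0.633905
  k2 = f(1.100000, -1.147503) = -0.494053
  w ← -1.020722 + 0.4·(-0.494053) = -1.218344
s=1.300000, w=-1.218344:
  k1 = f(1.300000, -1.218344) = -0.382188
  k2 = f(1.500000, -1.294781) = -0.289127
  w ← -1.218344 + 0.4·(-0.289127) = -1.333994
w(1.7) ≈ -1.3340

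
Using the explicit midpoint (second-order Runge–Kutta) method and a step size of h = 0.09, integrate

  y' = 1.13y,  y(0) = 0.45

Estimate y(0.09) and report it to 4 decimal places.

Midpoint: k1 = f(t_n, y_n); k2 = f(t_n + h/2, y_n + (h/2)·k1); y_{n+1} = y_n + h·k2.
t=0.000000, y=0.450000:
  k1 = f(0.000000, 0.450000) = 0.508500
  k2 = f(0.045000, 0.472882) = 0.534357
  y ← 0.450000 + 0.09·0.534357 = 0.498092
y(0.09) ≈ 0.4981

0.4981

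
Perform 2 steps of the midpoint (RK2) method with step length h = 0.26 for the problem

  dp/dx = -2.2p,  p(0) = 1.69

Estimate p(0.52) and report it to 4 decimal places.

Midpoint: k1 = f(x_n, p_n); k2 = f(x_n + h/2, p_n + (h/2)·k1); p_{n+1} = p_n + h·k2.
x=0.000000, p=1.690000:
  k1 = f(0.000000, 1.690000) = -3.718000
  k2 = f(0.130000, 1.206660) = -2.654652
  p ← 1.690000 + 0.26·(-2.654652) = 0.999790
x=0.260000, p=0.999790:
  k1 = f(0.260000, 0.999790) = -2.199539
  k2 = f(0.390000, 0.713850) = -1.570471
  p ← 0.999790 + 0.26·(-1.570471) = 0.591468
p(0.52) ≈ 0.5915

0.5915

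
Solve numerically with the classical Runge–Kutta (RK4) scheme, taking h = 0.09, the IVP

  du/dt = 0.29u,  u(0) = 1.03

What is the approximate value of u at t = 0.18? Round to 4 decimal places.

RK4: k1 = f(t_n, u_n); k2 = f(t_n + h/2, u_n + (h/2)·k1); k3 = f(t_n + h/2, u_n + (h/2)·k2); k4 = f(t_n + h, u_n + h·k3); u_{n+1} = u_n + (h/6)·(k1 + 2k2 + 2k3 + k4).
t=0.000000, u=1.030000:
  k1 = f(0.000000, 1.030000) = 0.298700
  k2 = f(0.045000, 1.043442) = 0.302598
  k3 = f(0.045000, 1.043617) = 0.302649
  k4 = f(0.090000, 1.057238) = 0.306599
  u ← 1.030000 + (0.09/6)·(k1 + 2k2 + 2k3 + k4) = 1.057237
t=0.090000, u=1.057237:
  k1 = f(0.090000, 1.057237) = 0.306599
  k2 = f(0.135000, 1.071034) = 0.310600
  k3 = f(0.135000, 1.071214) = 0.310652
  k4 = f(0.180000, 1.085196) = 0.314707
  u ← 1.057237 + (0.09/6)·(k1 + 2k2 + 2k3 + k4) = 1.085194
u(0.18) ≈ 1.0852

1.0852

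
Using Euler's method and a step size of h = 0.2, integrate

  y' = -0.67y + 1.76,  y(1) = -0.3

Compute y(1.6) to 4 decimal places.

0.7260

Euler: y_{n+1} = y_n + h·f(x_n, y_n).
x=1.000000, y=-0.300000: f=1.961000 → y ← -0.300000 + 0.2·1.961000 = 0.092200
x=1.200000, y=0.092200: f=1.698226 → y ← 0.092200 + 0.2·1.698226 = 0.431845
x=1.400000, y=0.431845: f=1.470664 → y ← 0.431845 + 0.2·1.470664 = 0.725978
y(1.6) ≈ 0.7260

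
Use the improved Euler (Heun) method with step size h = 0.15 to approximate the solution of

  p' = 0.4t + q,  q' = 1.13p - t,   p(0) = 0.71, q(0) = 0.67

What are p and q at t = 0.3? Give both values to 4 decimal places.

Heun on (p,q): k1 = f(t_n, state_n); k2 = f(t_n + h, state_n + h·k1); state_{n+1} = state_n + (h/2)·(k1 + k2).
0.000000: (0.710000, 0.670000)
  k1 = (0.670000, 0.802300)
  predictor → (0.810500, 0.790345)
  k2 = (0.850345, 0.765865)
  → (0.824026, 0.787612)
0.150000: (0.824026, 0.787612)
  k1 = (0.847612, 0.781149)
  predictor → (0.951168, 0.904785)
  k2 = (1.024785, 0.774820)
  → (0.964456, 0.904310)
(p(0.3), q(0.3)) ≈ (0.9645, 0.9043)

0.9645, 0.9043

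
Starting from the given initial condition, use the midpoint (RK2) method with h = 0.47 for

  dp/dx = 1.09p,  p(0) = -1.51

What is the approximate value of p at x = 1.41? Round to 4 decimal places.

Midpoint: k1 = f(x_n, p_n); k2 = f(x_n + h/2, p_n + (h/2)·k1); p_{n+1} = p_n + h·k2.
x=0.000000, p=-1.510000:
  k1 = f(0.000000, -1.510000) = -1.645900
  k2 = f(0.235000, -1.896787) = -2.067497
  p ← -1.510000 + 0.47·(-2.067497) = -2.481724
x=0.470000, p=-2.481724:
  k1 = f(0.470000, -2.481724) = -2.705079
  k2 = f(0.705000, -3.117417) = -3.397985
  p ← -2.481724 + 0.47·(-3.397985) = -4.078777
x=0.940000, p=-4.078777:
  k1 = f(0.940000, -4.078777) = -4.445866
  k2 = f(1.175000, -5.123555) = -5.584675
  p ← -4.078777 + 0.47·(-5.584675) = -6.703574
p(1.41) ≈ -6.7036

-6.7036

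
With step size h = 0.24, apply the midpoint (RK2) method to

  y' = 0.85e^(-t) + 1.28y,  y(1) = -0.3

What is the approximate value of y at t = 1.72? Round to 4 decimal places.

-0.4706

Midpoint: k1 = f(t_n, y_n); k2 = f(t_n + h/2, y_n + (h/2)·k1); y_{n+1} = y_n + h·k2.
t=1.000000, y=-0.300000:
  k1 = f(1.000000, -0.300000) = -0.071302
  k2 = f(1.120000, -0.308556) = -0.117614
  y ← -0.300000 + 0.24·(-0.117614) = -0.328227
t=1.240000, y=-0.328227:
  k1 = f(1.240000, -0.328227) = -0.174155
  k2 = f(1.360000, -0.349126) = -0.228720
  y ← -0.328227 + 0.24·(-0.228720) = -0.383120
t=1.480000, y=-0.383120:
  k1 = f(1.480000, -0.383120) = -0.296902
  k2 = f(1.600000, -0.418748) = -0.364386
  y ← -0.383120 + 0.24·(-0.364386) = -0.470573
y(1.72) ≈ -0.4706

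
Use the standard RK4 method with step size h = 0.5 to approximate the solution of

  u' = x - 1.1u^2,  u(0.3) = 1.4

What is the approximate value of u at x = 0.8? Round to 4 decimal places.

0.9749

RK4: k1 = f(x_n, u_n); k2 = f(x_n + h/2, u_n + (h/2)·k1); k3 = f(x_n + h/2, u_n + (h/2)·k2); k4 = f(x_n + h, u_n + h·k3); u_{n+1} = u_n + (h/6)·(k1 + 2k2 + 2k3 + k4).
x=0.300000, u=1.400000:
  k1 = f(0.300000, 1.400000) = -1.856000
  k2 = f(0.550000, 0.936000) = -0.413706
  k3 = f(0.550000, 1.296574) = -1.299213
  k4 = f(0.800000, 0.750393) = 0.180601
  u ← 1.400000 + (0.5/6)·(k1 + 2k2 + 2k3 + k4) = 0.974897
u(0.8) ≈ 0.9749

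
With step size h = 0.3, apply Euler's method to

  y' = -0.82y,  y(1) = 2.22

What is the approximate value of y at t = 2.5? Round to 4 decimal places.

Euler: y_{n+1} = y_n + h·f(t_n, y_n).
t=1.000000, y=2.220000: f=-1.820400 → y ← 2.220000 + 0.3·(-1.820400) = 1.673880
t=1.300000, y=1.673880: f=-1.372582 → y ← 1.673880 + 0.3·(-1.372582) = 1.262106
t=1.600000, y=1.262106: f=-1.034927 → y ← 1.262106 + 0.3·(-1.034927) = 0.951628
t=1.900000, y=0.951628: f=-0.780335 → y ← 0.951628 + 0.3·(-0.780335) = 0.717527
t=2.200000, y=0.717527: f=-0.588372 → y ← 0.717527 + 0.3·(-0.588372) = 0.541015
y(2.5) ≈ 0.5410

0.5410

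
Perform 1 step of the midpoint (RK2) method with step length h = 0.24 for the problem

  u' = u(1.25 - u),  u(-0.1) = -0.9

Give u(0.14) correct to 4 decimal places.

Midpoint: k1 = f(t_n, u_n); k2 = f(t_n + h/2, u_n + (h/2)·k1); u_{n+1} = u_n + h·k2.
t=-0.100000, u=-0.900000:
  k1 = f(-0.100000, -0.900000) = -1.935000
  k2 = f(0.020000, -1.132200) = -2.697127
  u ← -0.900000 + 0.24·(-2.697127) = -1.547310
u(0.14) ≈ -1.5473

-1.5473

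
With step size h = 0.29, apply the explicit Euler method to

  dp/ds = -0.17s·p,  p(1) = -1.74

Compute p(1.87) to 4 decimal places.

Euler: p_{n+1} = p_n + h·f(s_n, p_n).
s=1.000000, p=-1.740000: f=0.295800 → p ← -1.740000 + 0.29·0.295800 = -1.654218
s=1.290000, p=-1.654218: f=0.362770 → p ← -1.654218 + 0.29·0.362770 = -1.549015
s=1.580000, p=-1.549015: f=0.416065 → p ← -1.549015 + 0.29·0.416065 = -1.428356
p(1.87) ≈ -1.4284

-1.4284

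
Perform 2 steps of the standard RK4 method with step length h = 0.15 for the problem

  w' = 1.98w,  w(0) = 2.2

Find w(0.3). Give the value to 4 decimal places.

3.9846

RK4: k1 = f(x_n, w_n); k2 = f(x_n + h/2, w_n + (h/2)·k1); k3 = f(x_n + h/2, w_n + (h/2)·k2); k4 = f(x_n + h, w_n + h·k3); w_{n+1} = w_n + (h/6)·(k1 + 2k2 + 2k3 + k4).
x=0.000000, w=2.200000:
  k1 = f(0.000000, 2.200000) = 4.356000
  k2 = f(0.075000, 2.526700) = 5.002866
  k3 = f(0.075000, 2.575215) = 5.098926
  k4 = f(0.150000, 2.964839) = 5.870381
  w ← 2.200000 + (0.15/6)·(k1 + 2k2 + 2k3 + k4) = 2.960749
x=0.150000, w=2.960749:
  k1 = f(0.150000, 2.960749) = 5.862283
  k2 = f(0.225000, 3.400420) = 6.732832
  k3 = f(0.225000, 3.465712) = 6.862109
  k4 = f(0.300000, 3.990065) = 7.900330
  w ← 2.960749 + (0.15/6)·(k1 + 2k2 + 2k3 + k4) = 3.984561
w(0.3) ≈ 3.9846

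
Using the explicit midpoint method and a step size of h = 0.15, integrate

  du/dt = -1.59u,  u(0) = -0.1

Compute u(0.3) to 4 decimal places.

Midpoint: k1 = f(t_n, u_n); k2 = f(t_n + h/2, u_n + (h/2)·k1); u_{n+1} = u_n + h·k2.
t=0.000000, u=-0.100000:
  k1 = f(0.000000, -0.100000) = 0.159000
  k2 = f(0.075000, -0.088075) = 0.140039
  u ← -0.100000 + 0.15·0.140039 = -0.078994
t=0.150000, u=-0.078994:
  k1 = f(0.150000, -0.078994) = 0.125601
  k2 = f(0.225000, -0.069574) = 0.110623
  u ← -0.078994 + 0.15·0.110623 = -0.062401
u(0.3) ≈ -0.0624

-0.0624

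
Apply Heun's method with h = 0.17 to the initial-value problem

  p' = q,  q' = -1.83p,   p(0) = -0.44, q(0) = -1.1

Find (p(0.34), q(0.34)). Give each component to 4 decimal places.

-0.7579, -0.7179

Heun on (p,q): k1 = f(t_n, state_n); k2 = f(t_n + h, state_n + h·k1); state_{n+1} = state_n + (h/2)·(k1 + k2).
0.000000: (-0.440000, -1.100000)
  k1 = (-1.100000, 0.805200)
  predictor → (-0.627000, -0.963116)
  k2 = (-0.963116, 1.147410)
  → (-0.615365, -0.934028)
0.170000: (-0.615365, -0.934028)
  k1 = (-0.934028, 1.126118)
  predictor → (-0.774150, -0.742588)
  k2 = (-0.742588, 1.416694)
  → (-0.757877, -0.717889)
(p(0.34), q(0.34)) ≈ (-0.7579, -0.7179)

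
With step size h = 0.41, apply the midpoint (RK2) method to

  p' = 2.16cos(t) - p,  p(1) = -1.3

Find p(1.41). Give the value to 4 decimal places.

Midpoint: k1 = f(t_n, p_n); k2 = f(t_n + h/2, p_n + (h/2)·k1); p_{n+1} = p_n + h·k2.
t=1.000000, p=-1.300000:
  k1 = f(1.000000, -1.300000) = 2.467053
  k2 = f(1.205000, -0.794254) = 1.566871
  p ← -1.300000 + 0.41·1.566871 = -0.657583
p(1.41) ≈ -0.6576

-0.6576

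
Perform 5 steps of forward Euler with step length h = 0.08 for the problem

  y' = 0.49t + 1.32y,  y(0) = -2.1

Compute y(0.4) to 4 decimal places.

-3.4342

Euler: y_{n+1} = y_n + h·f(t_n, y_n).
t=0.000000, y=-2.100000: f=-2.772000 → y ← -2.100000 + 0.08·(-2.772000) = -2.321760
t=0.080000, y=-2.321760: f=-3.025523 → y ← -2.321760 + 0.08·(-3.025523) = -2.563802
t=0.160000, y=-2.563802: f=-3.305818 → y ← -2.563802 + 0.08·(-3.305818) = -2.828267
t=0.240000, y=-2.828267: f=-3.615713 → y ← -2.828267 + 0.08·(-3.615713) = -3.117524
t=0.320000, y=-3.117524: f=-3.958332 → y ← -3.117524 + 0.08·(-3.958332) = -3.434191
y(0.4) ≈ -3.4342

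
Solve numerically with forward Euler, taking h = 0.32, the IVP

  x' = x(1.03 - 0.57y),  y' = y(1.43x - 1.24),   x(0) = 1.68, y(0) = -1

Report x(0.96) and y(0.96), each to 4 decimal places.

Euler on (x,y): x_{n+1} = x_n + h·x', y_{n+1} = y_n + h·y'.
0.000000: (1.680000, -1.000000); f=(2.688000, -1.162400) → (2.540160, -1.371968)
0.320000: (2.540160, -1.371968); f=(4.602825, -3.282336) → (4.013064, -2.422315)
0.640000: (4.013064, -2.422315); f=(9.674373, -10.897226) → (7.108863, -5.909428)
(x(0.96), y(0.96)) ≈ (7.1089, -5.9094)

7.1089, -5.9094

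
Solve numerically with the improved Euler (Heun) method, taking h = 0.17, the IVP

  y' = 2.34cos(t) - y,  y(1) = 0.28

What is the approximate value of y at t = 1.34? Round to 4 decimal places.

0.4504

Heun: k1 = f(t_n, y_n); k2 = f(t_n + h, y_n + h·k1); y_{n+1} = y_n + (h/2)·(k1 + k2).
t=1.000000, y=0.280000:
  k1 = f(1.000000, 0.280000) = 0.984307
  k2 = f(1.170000, 0.447332) = 0.465623
  y ← 0.280000 + (0.17/2)·(0.984307 + 0.465623) = 0.403244
t=1.170000, y=0.403244:
  k1 = f(1.170000, 0.403244) = 0.509711
  k2 = f(1.340000, 0.489895) = 0.045387
  y ← 0.403244 + (0.17/2)·(0.509711 + 0.045387) = 0.450427
y(1.34) ≈ 0.4504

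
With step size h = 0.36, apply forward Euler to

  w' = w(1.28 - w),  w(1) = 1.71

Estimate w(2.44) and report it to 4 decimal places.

1.3012

Euler: w_{n+1} = w_n + h·f(s_n, w_n).
s=1.000000, w=1.710000: f=-0.735300 → w ← 1.710000 + 0.36·(-0.735300) = 1.445292
s=1.360000, w=1.445292: f=-0.238895 → w ← 1.445292 + 0.36·(-0.238895) = 1.359290
s=1.720000, w=1.359290: f=-0.107778 → w ← 1.359290 + 0.36·(-0.107778) = 1.320490
s=2.080000, w=1.320490: f=-0.053466 → w ← 1.320490 + 0.36·(-0.053466) = 1.301242
w(2.44) ≈ 1.3012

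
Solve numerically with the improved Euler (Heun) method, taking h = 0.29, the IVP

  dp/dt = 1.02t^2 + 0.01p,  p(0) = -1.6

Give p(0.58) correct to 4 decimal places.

-1.5346

Heun: k1 = f(t_n, p_n); k2 = f(t_n + h, p_n + h·k1); p_{n+1} = p_n + (h/2)·(k1 + k2).
t=0.000000, p=-1.600000:
  k1 = f(0.000000, -1.600000) = -0.016000
  k2 = f(0.290000, -1.604640) = 0.069736
  p ← -1.600000 + (0.29/2)·(-0.016000 + 0.069736) = -1.592208
t=0.290000, p=-1.592208:
  k1 = f(0.290000, -1.592208) = 0.069860
  k2 = f(0.580000, -1.571949) = 0.327409
  p ← -1.592208 + (0.29/2)·(0.069860 + 0.327409) = -1.534604
p(0.58) ≈ -1.5346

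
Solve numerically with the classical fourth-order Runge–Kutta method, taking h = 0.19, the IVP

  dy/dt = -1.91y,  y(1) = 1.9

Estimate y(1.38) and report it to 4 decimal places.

0.9196

RK4: k1 = f(t_n, y_n); k2 = f(t_n + h/2, y_n + (h/2)·k1); k3 = f(t_n + h/2, y_n + (h/2)·k2); k4 = f(t_n + h, y_n + h·k3); y_{n+1} = y_n + (h/6)·(k1 + 2k2 + 2k3 + k4).
t=1.000000, y=1.900000:
  k1 = f(1.000000, 1.900000) = -3.629000
  k2 = f(1.095000, 1.555245) = -2.970518
  k3 = f(1.095000, 1.617801) = -3.090000
  k4 = f(1.190000, 1.312900) = -2.507639
  y ← 1.900000 + (0.19/6)·(k1 + 2k2 + 2k3 + k4) = 1.321840
t=1.190000, y=1.321840:
  k1 = f(1.190000, 1.321840) = -2.524715
  k2 = f(1.285000, 1.081992) = -2.066605
  k3 = f(1.285000, 1.125513) = -2.149729
  k4 = f(1.380000, 0.913392) = -1.744578
  y ← 1.321840 + (0.19/6)·(k1 + 2k2 + 2k3 + k4) = 0.919611
y(1.38) ≈ 0.9196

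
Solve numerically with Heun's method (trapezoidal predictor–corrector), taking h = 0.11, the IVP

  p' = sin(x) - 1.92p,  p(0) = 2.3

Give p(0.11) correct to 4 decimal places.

Heun: k1 = f(x_n, p_n); k2 = f(x_n + h, p_n + h·k1); p_{n+1} = p_n + (h/2)·(k1 + k2).
x=0.000000, p=2.300000:
  k1 = f(0.000000, 2.300000) = -4.416000
  k2 = f(0.110000, 1.814240) = -3.373562
  p ← 2.300000 + (0.11/2)·(-4.416000 + (-3.373562)) = 1.871574
p(0.11) ≈ 1.8716

1.8716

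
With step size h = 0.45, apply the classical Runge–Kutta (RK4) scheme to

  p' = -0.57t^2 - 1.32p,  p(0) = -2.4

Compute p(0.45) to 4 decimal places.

RK4: k1 = f(t_n, p_n); k2 = f(t_n + h/2, p_n + (h/2)·k1); k3 = f(t_n + h/2, p_n + (h/2)·k2); k4 = f(t_n + h, p_n + h·k3); p_{n+1} = p_n + (h/6)·(k1 + 2k2 + 2k3 + k4).
t=0.000000, p=-2.400000:
  k1 = f(0.000000, -2.400000) = 3.168000
  k2 = f(0.225000, -1.687200) = 2.198248
  k3 = f(0.225000, -1.905394) = 2.486264
  k4 = f(0.450000, -1.281181) = 1.575734
  p ← -2.400000 + (0.45/6)·(k1 + 2k2 + 2k3 + k4) = -1.341543
p(0.45) ≈ -1.3415

-1.3415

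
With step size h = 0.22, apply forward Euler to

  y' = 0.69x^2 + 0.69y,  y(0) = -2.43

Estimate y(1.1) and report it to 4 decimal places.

Euler: y_{n+1} = y_n + h·f(x_n, y_n).
x=0.000000, y=-2.430000: f=-1.676700 → y ← -2.430000 + 0.22·(-1.676700) = -2.798874
x=0.220000, y=-2.798874: f=-1.897827 → y ← -2.798874 + 0.22·(-1.897827) = -3.216396
x=0.440000, y=-3.216396: f=-2.085729 → y ← -3.216396 + 0.22·(-2.085729) = -3.675256
x=0.660000, y=-3.675256: f=-2.235363 → y ← -3.675256 + 0.22·(-2.235363) = -4.167036
x=0.880000, y=-4.167036: f=-2.340919 → y ← -4.167036 + 0.22·(-2.340919) = -4.682038
y(1.1) ≈ -4.6820

-4.6820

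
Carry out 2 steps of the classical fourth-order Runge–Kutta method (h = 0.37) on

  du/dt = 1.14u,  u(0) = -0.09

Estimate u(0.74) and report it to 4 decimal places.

RK4: k1 = f(t_n, u_n); k2 = f(t_n + h/2, u_n + (h/2)·k1); k3 = f(t_n + h/2, u_n + (h/2)·k2); k4 = f(t_n + h, u_n + h·k3); u_{n+1} = u_n + (h/6)·(k1 + 2k2 + 2k3 + k4).
t=0.000000, u=-0.090000:
  k1 = f(0.000000, -0.090000) = -0.102600
  k2 = f(0.185000, -0.108981) = -0.124238
  k3 = f(0.185000, -0.112984) = -0.128802
  k4 = f(0.370000, -0.137657) = -0.156929
  u ← -0.090000 + (0.37/6)·(k1 + 2k2 + 2k3 + k4) = -0.137213
t=0.370000, u=-0.137213:
  k1 = f(0.370000, -0.137213) = -0.156422
  k2 = f(0.555000, -0.166151) = -0.189412
  k3 = f(0.555000, -0.172254) = -0.196369
  k4 = f(0.740000, -0.209869) = -0.239251
  u ← -0.137213 + (0.37/6)·(k1 + 2k2 + 2k3 + k4) = -0.209192
u(0.74) ≈ -0.2092

-0.2092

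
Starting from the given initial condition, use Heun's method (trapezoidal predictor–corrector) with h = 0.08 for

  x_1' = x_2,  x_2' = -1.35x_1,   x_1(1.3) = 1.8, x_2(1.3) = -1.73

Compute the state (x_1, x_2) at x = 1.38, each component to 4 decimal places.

1.6538, -1.9169

Heun on (x_1,x_2): k1 = f(x_n, state_n); k2 = f(x_n + h, state_n + h·k1); state_{n+1} = state_n + (h/2)·(k1 + k2).
1.300000: (1.800000, -1.730000)
  k1 = (-1.730000, -2.430000)
  predictor → (1.661600, -1.924400)
  k2 = (-1.924400, -2.243160)
  → (1.653824, -1.916926)
(x_1(1.38), x_2(1.38)) ≈ (1.6538, -1.9169)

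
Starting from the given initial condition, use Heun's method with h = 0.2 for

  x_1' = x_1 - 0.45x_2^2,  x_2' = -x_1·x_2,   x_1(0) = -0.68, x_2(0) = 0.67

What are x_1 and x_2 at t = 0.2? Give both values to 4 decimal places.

Heun on (x_1,x_2): k1 = f(t_n, state_n); k2 = f(t_n + h, state_n + h·k1); state_{n+1} = state_n + (h/2)·(k1 + k2).
0.000000: (-0.680000, 0.670000)
  k1 = (-0.882005, 0.455600)
  predictor → (-0.856401, 0.761120)
  k2 = (-1.117088, 0.651824)
  → (-0.879909, 0.780742)
(x_1(0.2), x_2(0.2)) ≈ (-0.8799, 0.7807)

-0.8799, 0.7807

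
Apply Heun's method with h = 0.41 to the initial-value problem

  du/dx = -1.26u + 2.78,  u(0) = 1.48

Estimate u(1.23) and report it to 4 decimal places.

2.0359

Heun: k1 = f(x_n, u_n); k2 = f(x_n + h, u_n + h·k1); u_{n+1} = u_n + (h/2)·(k1 + k2).
x=0.000000, u=1.480000:
  k1 = f(0.000000, 1.480000) = 0.915200
  k2 = f(0.410000, 1.855232) = 0.442408
  u ← 1.480000 + (0.41/2)·(0.915200 + 0.442408) = 1.758310
x=0.410000, u=1.758310:
  k1 = f(0.410000, 1.758310) = 0.564530
  k2 = f(0.820000, 1.989767) = 0.272894
  u ← 1.758310 + (0.41/2)·(0.564530 + 0.272894) = 1.929981
x=0.820000, u=1.929981:
  k1 = f(0.820000, 1.929981) = 0.348223
  k2 = f(1.230000, 2.072753) = 0.168331
  u ← 1.929981 + (0.41/2)·(0.348223 + 0.168331) = 2.035875
u(1.23) ≈ 2.0359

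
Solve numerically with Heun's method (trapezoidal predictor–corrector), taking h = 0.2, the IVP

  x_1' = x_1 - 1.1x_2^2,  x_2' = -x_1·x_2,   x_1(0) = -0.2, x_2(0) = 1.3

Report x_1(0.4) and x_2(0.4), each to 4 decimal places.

Heun on (x_1,x_2): k1 = f(t_n, state_n); k2 = f(t_n + h, state_n + h·k1); state_{n+1} = state_n + (h/2)·(k1 + k2).
0.000000: (-0.200000, 1.300000)
  k1 = (-2.059000, 0.260000)
  predictor → (-0.611800, 1.352000)
  k2 = (-2.622494, 0.827154)
  → (-0.668149, 1.408715)
0.200000: (-0.668149, 1.408715)
  k1 = (-2.851076, 0.941232)
  predictor → (-1.238365, 1.596962)
  k2 = (-4.043681, 1.977621)
  → (-1.357625, 1.700601)
(x_1(0.4), x_2(0.4)) ≈ (-1.3576, 1.7006)

-1.3576, 1.7006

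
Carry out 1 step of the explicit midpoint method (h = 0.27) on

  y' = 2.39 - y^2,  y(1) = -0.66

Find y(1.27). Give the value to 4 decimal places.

Midpoint: k1 = f(t_n, y_n); k2 = f(t_n + h/2, y_n + (h/2)·k1); y_{n+1} = y_n + h·k2.
t=1.000000, y=-0.660000:
  k1 = f(1.000000, -0.660000) = 1.954400
  k2 = f(1.135000, -0.396156) = 2.233060
  y ← -0.660000 + 0.27·2.233060 = -0.057074
y(1.27) ≈ -0.0571

-0.0571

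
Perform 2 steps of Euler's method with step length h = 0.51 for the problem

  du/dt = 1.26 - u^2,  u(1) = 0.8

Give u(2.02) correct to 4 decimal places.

Euler: u_{n+1} = u_n + h·f(t_n, u_n).
t=1.000000, u=0.800000: f=0.620000 → u ← 0.800000 + 0.51·0.620000 = 1.116200
t=1.510000, u=1.116200: f=0.014098 → u ← 1.116200 + 0.51·0.014098 = 1.123390
u(2.02) ≈ 1.1234

1.1234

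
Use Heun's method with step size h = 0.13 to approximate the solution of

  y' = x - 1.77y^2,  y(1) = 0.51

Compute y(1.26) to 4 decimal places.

0.6480

Heun: k1 = f(x_n, y_n); k2 = f(x_n + h, y_n + h·k1); y_{n+1} = y_n + (h/2)·(k1 + k2).
x=1.000000, y=0.510000:
  k1 = f(1.000000, 0.510000) = 0.539623
  k2 = f(1.130000, 0.580151) = 0.534262
  y ← 0.510000 + (0.13/2)·(0.539623 + 0.534262) = 0.579803
x=1.130000, y=0.579803:
  k1 = f(1.130000, 0.579803) = 0.534977
  k2 = f(1.260000, 0.649350) = 0.513671
  y ← 0.579803 + (0.13/2)·(0.534977 + 0.513671) = 0.647965
y(1.26) ≈ 0.6480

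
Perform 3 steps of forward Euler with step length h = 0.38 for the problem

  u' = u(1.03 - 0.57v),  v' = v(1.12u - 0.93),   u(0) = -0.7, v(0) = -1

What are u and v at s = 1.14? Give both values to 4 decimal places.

-2.3183, 0.0033

Euler on (u,v): u_{n+1} = u_n + h·u', v_{n+1} = v_n + h·v'.
0.000000: (-0.700000, -1.000000); f=(-1.120000, 1.714000) → (-1.125600, -0.348680)
0.380000: (-1.125600, -0.348680); f=(-1.383078, 0.763844) → (-1.651170, -0.058419)
0.760000: (-1.651170, -0.058419); f=(-1.755687, 0.162366) → (-2.318331, 0.003280)
(u(1.14), v(1.14)) ≈ (-2.3183, 0.0033)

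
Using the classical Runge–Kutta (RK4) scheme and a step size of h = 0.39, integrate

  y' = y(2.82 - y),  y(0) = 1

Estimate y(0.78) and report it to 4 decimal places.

2.3447

RK4: k1 = f(s_n, y_n); k2 = f(s_n + h/2, y_n + (h/2)·k1); k3 = f(s_n + h/2, y_n + (h/2)·k2); k4 = f(s_n + h, y_n + h·k3); y_{n+1} = y_n + (h/6)·(k1 + 2k2 + 2k3 + k4).
s=0.000000, y=1.000000:
  k1 = f(0.000000, 1.000000) = 1.820000
  k2 = f(0.195000, 1.354900) = 1.985064
  k3 = f(0.195000, 1.387087) = 1.987575
  k4 = f(0.390000, 1.775154) = 1.854762
  y ← 1.000000 + (0.39/6)·(k1 + 2k2 + 2k3 + k4) = 1.755303
s=0.390000, y=1.755303:
  k1 = f(0.390000, 1.755303) = 1.868866
  k2 = f(0.585000, 2.119732) = 1.484381
  k3 = f(0.585000, 2.044757) = 1.585184
  k4 = f(0.780000, 2.373524) = 1.059721
  y ← 1.755303 + (0.39/6)·(k1 + 2k2 + 2k3 + k4) = 2.344704
y(0.78) ≈ 2.3447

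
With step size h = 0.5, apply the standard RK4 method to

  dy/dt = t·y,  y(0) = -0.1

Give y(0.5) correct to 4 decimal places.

RK4: k1 = f(t_n, y_n); k2 = f(t_n + h/2, y_n + (h/2)·k1); k3 = f(t_n + h/2, y_n + (h/2)·k2); k4 = f(t_n + h, y_n + h·k3); y_{n+1} = y_n + (h/6)·(k1 + 2k2 + 2k3 + k4).
t=0.000000, y=-0.100000:
  k1 = f(0.000000, -0.100000) = 0.000000
  k2 = f(0.250000, -0.100000) = -0.025000
  k3 = f(0.250000, -0.106250) = -0.026563
  k4 = f(0.500000, -0.113281) = -0.056641
  y ← -0.100000 + (0.5/6)·(k1 + 2k2 + 2k3 + k4) = -0.113314
y(0.5) ≈ -0.1133

-0.1133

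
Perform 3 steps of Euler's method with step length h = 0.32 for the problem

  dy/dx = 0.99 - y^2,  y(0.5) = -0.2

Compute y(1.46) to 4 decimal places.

0.6784

Euler: y_{n+1} = y_n + h·f(x_n, y_n).
x=0.500000, y=-0.200000: f=0.950000 → y ← -0.200000 + 0.32·0.950000 = 0.104000
x=0.820000, y=0.104000: f=0.979184 → y ← 0.104000 + 0.32·0.979184 = 0.417339
x=1.140000, y=0.417339: f=0.815828 → y ← 0.417339 + 0.32·0.815828 = 0.678404
y(1.46) ≈ 0.6784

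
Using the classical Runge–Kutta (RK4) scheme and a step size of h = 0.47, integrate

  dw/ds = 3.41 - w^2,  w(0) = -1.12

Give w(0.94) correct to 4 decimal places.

1.4048

RK4: k1 = f(s_n, w_n); k2 = f(s_n + h/2, w_n + (h/2)·k1); k3 = f(s_n + h/2, w_n + (h/2)·k2); k4 = f(s_n + h, w_n + h·k3); w_{n+1} = w_n + (h/6)·(k1 + 2k2 + 2k3 + k4).
s=0.000000, w=-1.120000:
  k1 = f(0.000000, -1.120000) = 2.155600
  k2 = f(0.235000, -0.613434) = 3.033699
  k3 = f(0.235000, -0.407081) = 3.244285
  k4 = f(0.470000, 0.404814) = 3.246126
  w ← -1.120000 + (0.47/6)·(k1 + 2k2 + 2k3 + k4) = 0.286686
s=0.470000, w=0.286686:
  k1 = f(0.470000, 0.286686) = 3.327811
  k2 = f(0.705000, 1.068722) = 2.267834
  k3 = f(0.705000, 0.819627) = 2.738212
  k4 = f(0.940000, 1.573645) = 0.933640
  w ← 0.286686 + (0.47/6)·(k1 + 2k2 + 2k3 + k4) = 1.404780
w(0.94) ≈ 1.4048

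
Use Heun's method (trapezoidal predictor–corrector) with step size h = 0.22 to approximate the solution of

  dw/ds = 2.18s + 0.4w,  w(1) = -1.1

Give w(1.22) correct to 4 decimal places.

-0.6476

Heun: k1 = f(s_n, w_n); k2 = f(s_n + h, w_n + h·k1); w_{n+1} = w_n + (h/2)·(k1 + k2).
s=1.000000, w=-1.100000:
  k1 = f(1.000000, -1.100000) = 1.740000
  k2 = f(1.220000, -0.717200) = 2.372720
  w ← -1.100000 + (0.22/2)·(1.740000 + 2.372720) = -0.647601
w(1.22) ≈ -0.6476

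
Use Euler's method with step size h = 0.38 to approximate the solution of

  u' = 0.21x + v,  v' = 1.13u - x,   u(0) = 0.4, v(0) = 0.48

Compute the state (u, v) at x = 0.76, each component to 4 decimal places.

Euler on (u,v): u_{n+1} = u_n + h·u', v_{n+1} = v_n + h·v'.
0.000000: (0.400000, 0.480000); f=(0.480000, 0.452000) → (0.582400, 0.651760)
0.380000: (0.582400, 0.651760); f=(0.731560, 0.278112) → (0.860393, 0.757443)
(u(0.76), v(0.76)) ≈ (0.8604, 0.7574)

0.8604, 0.7574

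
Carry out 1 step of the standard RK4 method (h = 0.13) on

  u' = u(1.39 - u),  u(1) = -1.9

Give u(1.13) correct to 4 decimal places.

RK4: k1 = f(t_n, u_n); k2 = f(t_n + h/2, u_n + (h/2)·k1); k3 = f(t_n + h/2, u_n + (h/2)·k2); k4 = f(t_n + h, u_n + h·k3); u_{n+1} = u_n + (h/6)·(k1 + 2k2 + 2k3 + k4).
t=1.000000, u=-1.900000:
  k1 = f(1.000000, -1.900000) = -6.251000
  k2 = f(1.065000, -2.306315) = -8.524867
  k3 = f(1.065000, -2.454116) = -9.433909
  k4 = f(1.130000, -3.126408) = -14.120135
  u ← -1.900000 + (0.13/6)·(k1 + 2k2 + 2k3 + k4) = -3.119588
u(1.13) ≈ -3.1196

-3.1196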